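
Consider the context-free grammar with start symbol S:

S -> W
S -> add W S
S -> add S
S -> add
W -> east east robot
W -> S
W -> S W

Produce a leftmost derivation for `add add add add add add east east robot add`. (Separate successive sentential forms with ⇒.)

S ⇒ add S ⇒ add add W S ⇒ add add S W S ⇒ add add add W S W S ⇒ add add add S S W S ⇒ add add add add S S W S ⇒ add add add add add S W S ⇒ add add add add add add W S ⇒ add add add add add add east east robot S ⇒ add add add add add add east east robot add

S ⇒ add S   [S -> add S]
add S ⇒ add add W S   [S -> add W S]
add add W S ⇒ add add S W S   [W -> S W]
add add S W S ⇒ add add add W S W S   [S -> add W S]
add add add W S W S ⇒ add add add S S W S   [W -> S]
add add add S S W S ⇒ add add add add S S W S   [S -> add S]
add add add add S S W S ⇒ add add add add add S W S   [S -> add]
add add add add add S W S ⇒ add add add add add add W S   [S -> add]
add add add add add add W S ⇒ add add add add add add east east robot S   [W -> east east robot]
add add add add add add east east robot S ⇒ add add add add add add east east robot add   [S -> add]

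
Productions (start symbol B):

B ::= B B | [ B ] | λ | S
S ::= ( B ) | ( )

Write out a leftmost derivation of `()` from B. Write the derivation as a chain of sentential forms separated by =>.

B => S   [B ::= S]
S => (B)   [S ::= ( B )]
(B) => ()   [B ::= λ]

B => S => (B) => ()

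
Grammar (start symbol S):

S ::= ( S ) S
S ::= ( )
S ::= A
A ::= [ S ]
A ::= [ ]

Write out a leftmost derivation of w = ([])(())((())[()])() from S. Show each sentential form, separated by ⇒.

S⇒(S)S⇒(A)S⇒([])S⇒([])(S)S⇒([])(())S⇒([])(())(S)S⇒([])(())((S)S)S⇒([])(())((())S)S⇒([])(())((())A)S⇒([])(())((())[S])S⇒([])(())((())[()])S⇒([])(())((())[()])()

S ⇒ (S)S   [S ::= ( S ) S]
(S)S ⇒ (A)S   [S ::= A]
(A)S ⇒ ([])S   [A ::= [ ]]
([])S ⇒ ([])(S)S   [S ::= ( S ) S]
([])(S)S ⇒ ([])(())S   [S ::= ( )]
([])(())S ⇒ ([])(())(S)S   [S ::= ( S ) S]
([])(())(S)S ⇒ ([])(())((S)S)S   [S ::= ( S ) S]
([])(())((S)S)S ⇒ ([])(())((())S)S   [S ::= ( )]
([])(())((())S)S ⇒ ([])(())((())A)S   [S ::= A]
([])(())((())A)S ⇒ ([])(())((())[S])S   [A ::= [ S ]]
([])(())((())[S])S ⇒ ([])(())((())[()])S   [S ::= ( )]
([])(())((())[()])S ⇒ ([])(())((())[()])()   [S ::= ( )]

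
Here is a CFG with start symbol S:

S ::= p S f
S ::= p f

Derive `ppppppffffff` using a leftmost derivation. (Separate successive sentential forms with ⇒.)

S ⇒ pSf ⇒ ppSff ⇒ pppSfff ⇒ ppppSffff ⇒ pppppSfffff ⇒ ppppppffffff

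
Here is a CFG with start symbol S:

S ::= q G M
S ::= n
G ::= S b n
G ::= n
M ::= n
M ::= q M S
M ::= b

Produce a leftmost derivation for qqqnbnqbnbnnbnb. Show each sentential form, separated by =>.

S => qGM => qSbnM => qqGMbnM => qqSbnMbnM => qqqGMbnMbnM => qqqSbnMbnMbnM => qqqnbnMbnMbnM => qqqnbnqMSbnMbnM => qqqnbnqbSbnMbnM => qqqnbnqbnbnMbnM => qqqnbnqbnbnnbnM => qqqnbnqbnbnnbnb

S => qGM   [S ::= q G M]
qGM => qSbnM   [G ::= S b n]
qSbnM => qqGMbnM   [S ::= q G M]
qqGMbnM => qqSbnMbnM   [G ::= S b n]
qqSbnMbnM => qqqGMbnMbnM   [S ::= q G M]
qqqGMbnMbnM => qqqSbnMbnMbnM   [G ::= S b n]
qqqSbnMbnMbnM => qqqnbnMbnMbnM   [S ::= n]
qqqnbnMbnMbnM => qqqnbnqMSbnMbnM   [M ::= q M S]
qqqnbnqMSbnMbnM => qqqnbnqbSbnMbnM   [M ::= b]
qqqnbnqbSbnMbnM => qqqnbnqbnbnMbnM   [S ::= n]
qqqnbnqbnbnMbnM => qqqnbnqbnbnnbnM   [M ::= n]
qqqnbnqbnbnnbnM => qqqnbnqbnbnnbnb   [M ::= b]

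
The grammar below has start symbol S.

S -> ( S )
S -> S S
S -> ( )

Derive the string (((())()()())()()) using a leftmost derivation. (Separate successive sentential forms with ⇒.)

S ⇒ (S) ⇒ (SS) ⇒ (SSS) ⇒ ((S)SS) ⇒ ((SS)SS) ⇒ ((SSS)SS) ⇒ (((S)SS)SS) ⇒ (((())SS)SS) ⇒ (((())()S)SS) ⇒ (((())()SS)SS) ⇒ (((())()()S)SS) ⇒ (((())()()())SS) ⇒ (((())()()())()S) ⇒ (((())()()())()())

S ⇒ (S)   [S -> ( S )]
(S) ⇒ (SS)   [S -> S S]
(SS) ⇒ (SSS)   [S -> S S]
(SSS) ⇒ ((S)SS)   [S -> ( S )]
((S)SS) ⇒ ((SS)SS)   [S -> S S]
((SS)SS) ⇒ ((SSS)SS)   [S -> S S]
((SSS)SS) ⇒ (((S)SS)SS)   [S -> ( S )]
(((S)SS)SS) ⇒ (((())SS)SS)   [S -> ( )]
(((())SS)SS) ⇒ (((())()S)SS)   [S -> ( )]
(((())()S)SS) ⇒ (((())()SS)SS)   [S -> S S]
(((())()SS)SS) ⇒ (((())()()S)SS)   [S -> ( )]
(((())()()S)SS) ⇒ (((())()()())SS)   [S -> ( )]
(((())()()())SS) ⇒ (((())()()())()S)   [S -> ( )]
(((())()()())()S) ⇒ (((())()()())()())   [S -> ( )]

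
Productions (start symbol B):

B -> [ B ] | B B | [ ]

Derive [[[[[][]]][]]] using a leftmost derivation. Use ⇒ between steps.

B⇒[B]⇒[[B]]⇒[[BB]]⇒[[[B]B]]⇒[[[[B]]B]]⇒[[[[BB]]B]]⇒[[[[[]B]]B]]⇒[[[[[][]]]B]]⇒[[[[[][]]][]]]

B ⇒ [B]   [B -> [ B ]]
[B] ⇒ [[B]]   [B -> [ B ]]
[[B]] ⇒ [[BB]]   [B -> B B]
[[BB]] ⇒ [[[B]B]]   [B -> [ B ]]
[[[B]B]] ⇒ [[[[B]]B]]   [B -> [ B ]]
[[[[B]]B]] ⇒ [[[[BB]]B]]   [B -> B B]
[[[[BB]]B]] ⇒ [[[[[]B]]B]]   [B -> [ ]]
[[[[[]B]]B]] ⇒ [[[[[][]]]B]]   [B -> [ ]]
[[[[[][]]]B]] ⇒ [[[[[][]]][]]]   [B -> [ ]]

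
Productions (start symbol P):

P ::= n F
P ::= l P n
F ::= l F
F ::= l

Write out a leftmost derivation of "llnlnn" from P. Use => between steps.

P=>lPn=>llPnn=>llnFnn=>llnlnn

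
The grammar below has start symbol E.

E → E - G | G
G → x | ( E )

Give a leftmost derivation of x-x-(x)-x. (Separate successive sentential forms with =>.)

E=>E-G=>E-G-G=>E-G-G-G=>G-G-G-G=>x-G-G-G=>x-x-G-G=>x-x-(E)-G=>x-x-(G)-G=>x-x-(x)-G=>x-x-(x)-x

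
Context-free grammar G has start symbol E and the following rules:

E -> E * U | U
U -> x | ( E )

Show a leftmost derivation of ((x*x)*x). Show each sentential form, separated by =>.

E => U   [E -> U]
U => (E)   [U -> ( E )]
(E) => (E*U)   [E -> E * U]
(E*U) => (U*U)   [E -> U]
(U*U) => ((E)*U)   [U -> ( E )]
((E)*U) => ((E*U)*U)   [E -> E * U]
((E*U)*U) => ((U*U)*U)   [E -> U]
((U*U)*U) => ((x*U)*U)   [U -> x]
((x*U)*U) => ((x*x)*U)   [U -> x]
((x*x)*U) => ((x*x)*x)   [U -> x]

E=>U=>(E)=>(E*U)=>(U*U)=>((E)*U)=>((E*U)*U)=>((U*U)*U)=>((x*U)*U)=>((x*x)*U)=>((x*x)*x)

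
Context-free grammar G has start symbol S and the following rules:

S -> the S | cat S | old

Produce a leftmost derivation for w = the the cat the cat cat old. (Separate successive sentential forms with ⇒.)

S ⇒ the S   [S -> the S]
the S ⇒ the the S   [S -> the S]
the the S ⇒ the the cat S   [S -> cat S]
the the cat S ⇒ the the cat the S   [S -> the S]
the the cat the S ⇒ the the cat the cat S   [S -> cat S]
the the cat the cat S ⇒ the the cat the cat cat S   [S -> cat S]
the the cat the cat cat S ⇒ the the cat the cat cat old   [S -> old]

S ⇒ the S ⇒ the the S ⇒ the the cat S ⇒ the the cat the S ⇒ the the cat the cat S ⇒ the the cat the cat cat S ⇒ the the cat the cat cat old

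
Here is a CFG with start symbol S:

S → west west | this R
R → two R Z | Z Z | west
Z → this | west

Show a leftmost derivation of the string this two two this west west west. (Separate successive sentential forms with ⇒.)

S ⇒ this R ⇒ this two R Z ⇒ this two two R Z Z ⇒ this two two Z Z Z Z ⇒ this two two this Z Z Z ⇒ this two two this west Z Z ⇒ this two two this west west Z ⇒ this two two this west west west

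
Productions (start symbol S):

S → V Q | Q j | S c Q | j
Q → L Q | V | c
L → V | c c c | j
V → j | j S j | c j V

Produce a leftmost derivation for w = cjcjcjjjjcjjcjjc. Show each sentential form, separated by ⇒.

S⇒VQ⇒cjVQ⇒cjcjVQ⇒cjcjcjVQ⇒cjcjcjjSjQ⇒cjcjcjjVQjQ⇒cjcjcjjjQjQ⇒cjcjcjjjVjQ⇒cjcjcjjjjSjjQ⇒cjcjcjjjjVQjjQ⇒cjcjcjjjjcjVQjjQ⇒cjcjcjjjjcjjQjjQ⇒cjcjcjjjjcjjcjjQ⇒cjcjcjjjjcjjcjjc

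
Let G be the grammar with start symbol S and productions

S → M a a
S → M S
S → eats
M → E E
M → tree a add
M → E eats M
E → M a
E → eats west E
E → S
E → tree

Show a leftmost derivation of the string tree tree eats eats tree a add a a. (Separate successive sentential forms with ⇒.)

S ⇒ M S ⇒ E E S ⇒ tree E S ⇒ tree tree S ⇒ tree tree M a a ⇒ tree tree E eats M a a ⇒ tree tree S eats M a a ⇒ tree tree eats eats M a a ⇒ tree tree eats eats tree a add a a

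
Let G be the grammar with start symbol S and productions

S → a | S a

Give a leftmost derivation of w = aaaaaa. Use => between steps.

S => Sa   [S → S a]
Sa => Saa   [S → S a]
Saa => Saaa   [S → S a]
Saaa => Saaaa   [S → S a]
Saaaa => Saaaaa   [S → S a]
Saaaaa => aaaaaa   [S → a]

S=>Sa=>Saa=>Saaa=>Saaaa=>Saaaaa=>aaaaaa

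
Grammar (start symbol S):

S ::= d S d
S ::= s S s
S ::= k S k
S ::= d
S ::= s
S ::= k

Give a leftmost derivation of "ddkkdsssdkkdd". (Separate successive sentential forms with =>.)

S => dSd => ddSdd => ddkSkdd => ddkkSkkdd => ddkkdSdkkdd => ddkkdsSsdkkdd => ddkkdsssdkkdd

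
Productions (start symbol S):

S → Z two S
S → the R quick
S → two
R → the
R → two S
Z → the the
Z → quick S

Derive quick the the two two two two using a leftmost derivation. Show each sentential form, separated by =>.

S => Z two S   [S → Z two S]
Z two S => quick S two S   [Z → quick S]
quick S two S => quick Z two S two S   [S → Z two S]
quick Z two S two S => quick the the two S two S   [Z → the the]
quick the the two S two S => quick the the two two two S   [S → two]
quick the the two two two S => quick the the two two two two   [S → two]

S => Z two S => quick S two S => quick Z two S two S => quick the the two S two S => quick the the two two two S => quick the the two two two two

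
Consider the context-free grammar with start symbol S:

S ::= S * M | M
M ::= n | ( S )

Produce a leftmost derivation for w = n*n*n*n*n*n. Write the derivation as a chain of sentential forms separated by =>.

S => S*M   [S ::= S * M]
S*M => S*M*M   [S ::= S * M]
S*M*M => S*M*M*M   [S ::= S * M]
S*M*M*M => S*M*M*M*M   [S ::= S * M]
S*M*M*M*M => S*M*M*M*M*M   [S ::= S * M]
S*M*M*M*M*M => M*M*M*M*M*M   [S ::= M]
M*M*M*M*M*M => n*M*M*M*M*M   [M ::= n]
n*M*M*M*M*M => n*n*M*M*M*M   [M ::= n]
n*n*M*M*M*M => n*n*n*M*M*M   [M ::= n]
n*n*n*M*M*M => n*n*n*n*M*M   [M ::= n]
n*n*n*n*M*M => n*n*n*n*n*M   [M ::= n]
n*n*n*n*n*M => n*n*n*n*n*n   [M ::= n]

S=>S*M=>S*M*M=>S*M*M*M=>S*M*M*M*M=>S*M*M*M*M*M=>M*M*M*M*M*M=>n*M*M*M*M*M=>n*n*M*M*M*M=>n*n*n*M*M*M=>n*n*n*n*M*M=>n*n*n*n*n*M=>n*n*n*n*n*n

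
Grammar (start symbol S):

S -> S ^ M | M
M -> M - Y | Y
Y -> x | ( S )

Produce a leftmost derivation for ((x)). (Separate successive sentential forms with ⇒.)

S⇒M⇒Y⇒(S)⇒(M)⇒(Y)⇒((S))⇒((M))⇒((Y))⇒((x))

S ⇒ M   [S -> M]
M ⇒ Y   [M -> Y]
Y ⇒ (S)   [Y -> ( S )]
(S) ⇒ (M)   [S -> M]
(M) ⇒ (Y)   [M -> Y]
(Y) ⇒ ((S))   [Y -> ( S )]
((S)) ⇒ ((M))   [S -> M]
((M)) ⇒ ((Y))   [M -> Y]
((Y)) ⇒ ((x))   [Y -> x]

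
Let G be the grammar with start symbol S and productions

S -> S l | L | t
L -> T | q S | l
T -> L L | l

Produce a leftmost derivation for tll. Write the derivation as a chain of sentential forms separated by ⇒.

S ⇒ Sl   [S -> S l]
Sl ⇒ Sll   [S -> S l]
Sll ⇒ tll   [S -> t]

S ⇒ Sl ⇒ Sll ⇒ tll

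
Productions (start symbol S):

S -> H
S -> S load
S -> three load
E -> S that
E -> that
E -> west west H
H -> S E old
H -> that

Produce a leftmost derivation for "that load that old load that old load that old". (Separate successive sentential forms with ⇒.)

S ⇒ H   [S -> H]
H ⇒ S E old   [H -> S E old]
S E old ⇒ S load E old   [S -> S load]
S load E old ⇒ H load E old   [S -> H]
H load E old ⇒ S E old load E old   [H -> S E old]
S E old load E old ⇒ S load E old load E old   [S -> S load]
S load E old load E old ⇒ H load E old load E old   [S -> H]
H load E old load E old ⇒ S E old load E old load E old   [H -> S E old]
S E old load E old load E old ⇒ S load E old load E old load E old   [S -> S load]
S load E old load E old load E old ⇒ H load E old load E old load E old   [S -> H]
H load E old load E old load E old ⇒ that load E old load E old load E old   [H -> that]
that load E old load E old load E old ⇒ that load that old load E old load E old   [E -> that]
that load that old load E old load E old ⇒ that load that old load that old load E old   [E -> that]
that load that old load that old load E old ⇒ that load that old load that old load that old   [E -> that]

S ⇒ H ⇒ S E old ⇒ S load E old ⇒ H load E old ⇒ S E old load E old ⇒ S load E old load E old ⇒ H load E old load E old ⇒ S E old load E old load E old ⇒ S load E old load E old load E old ⇒ H load E old load E old load E old ⇒ that load E old load E old load E old ⇒ that load that old load E old load E old ⇒ that load that old load that old load E old ⇒ that load that old load that old load that old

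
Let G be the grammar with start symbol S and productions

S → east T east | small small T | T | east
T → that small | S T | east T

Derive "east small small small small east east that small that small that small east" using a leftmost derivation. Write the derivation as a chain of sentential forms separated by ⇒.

S ⇒ east T east ⇒ east S T east ⇒ east small small T T east ⇒ east small small S T T east ⇒ east small small small small T T T east ⇒ east small small small small east T T T east ⇒ east small small small small east east T T T east ⇒ east small small small small east east that small T T east ⇒ east small small small small east east that small that small T east ⇒ east small small small small east east that small that small that small east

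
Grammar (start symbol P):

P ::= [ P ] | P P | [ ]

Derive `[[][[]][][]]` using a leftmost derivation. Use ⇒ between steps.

P ⇒ [P]   [P ::= [ P ]]
[P] ⇒ [PP]   [P ::= P P]
[PP] ⇒ [PPP]   [P ::= P P]
[PPP] ⇒ [PPPP]   [P ::= P P]
[PPPP] ⇒ [[]PPP]   [P ::= [ ]]
[[]PPP] ⇒ [[][P]PP]   [P ::= [ P ]]
[[][P]PP] ⇒ [[][[]]PP]   [P ::= [ ]]
[[][[]]PP] ⇒ [[][[]][]P]   [P ::= [ ]]
[[][[]][]P] ⇒ [[][[]][][]]   [P ::= [ ]]

P ⇒ [P] ⇒ [PP] ⇒ [PPP] ⇒ [PPPP] ⇒ [[]PPP] ⇒ [[][P]PP] ⇒ [[][[]]PP] ⇒ [[][[]][]P] ⇒ [[][[]][][]]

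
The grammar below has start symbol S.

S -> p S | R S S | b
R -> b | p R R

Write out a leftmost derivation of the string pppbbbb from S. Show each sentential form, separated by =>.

S=>pS=>ppS=>ppRSS=>pppRRSS=>pppbRSS=>pppbbSS=>pppbbbS=>pppbbbb

S => pS   [S -> p S]
pS => ppS   [S -> p S]
ppS => ppRSS   [S -> R S S]
ppRSS => pppRRSS   [R -> p R R]
pppRRSS => pppbRSS   [R -> b]
pppbRSS => pppbbSS   [R -> b]
pppbbSS => pppbbbS   [S -> b]
pppbbbS => pppbbbb   [S -> b]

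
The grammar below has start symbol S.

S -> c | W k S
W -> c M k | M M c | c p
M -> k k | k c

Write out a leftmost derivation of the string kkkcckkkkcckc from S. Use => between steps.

S => WkS => MMckS => kkMckS => kkkcckS => kkkcckWkS => kkkcckMMckS => kkkcckkkMckS => kkkcckkkkcckS => kkkcckkkkcckc

S => WkS   [S -> W k S]
WkS => MMckS   [W -> M M c]
MMckS => kkMckS   [M -> k k]
kkMckS => kkkcckS   [M -> k c]
kkkcckS => kkkcckWkS   [S -> W k S]
kkkcckWkS => kkkcckMMckS   [W -> M M c]
kkkcckMMckS => kkkcckkkMckS   [M -> k k]
kkkcckkkMckS => kkkcckkkkcckS   [M -> k c]
kkkcckkkkcckS => kkkcckkkkcckc   [S -> c]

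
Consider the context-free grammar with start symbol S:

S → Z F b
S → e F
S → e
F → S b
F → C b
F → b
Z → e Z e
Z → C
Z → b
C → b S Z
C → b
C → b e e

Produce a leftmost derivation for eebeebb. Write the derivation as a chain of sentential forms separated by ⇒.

S ⇒ ZFb   [S → Z F b]
ZFb ⇒ eZeFb   [Z → e Z e]
eZeFb ⇒ eeZeeFb   [Z → e Z e]
eeZeeFb ⇒ eebeeFb   [Z → b]
eebeeFb ⇒ eebeebb   [F → b]

S ⇒ ZFb ⇒ eZeFb ⇒ eeZeeFb ⇒ eebeeFb ⇒ eebeebb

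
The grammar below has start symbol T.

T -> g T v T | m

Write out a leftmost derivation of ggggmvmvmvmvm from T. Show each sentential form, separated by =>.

T => gTvT => ggTvTvT => gggTvTvTvT => ggggTvTvTvTvT => ggggmvTvTvTvT => ggggmvmvTvTvT => ggggmvmvmvTvT => ggggmvmvmvmvT => ggggmvmvmvmvm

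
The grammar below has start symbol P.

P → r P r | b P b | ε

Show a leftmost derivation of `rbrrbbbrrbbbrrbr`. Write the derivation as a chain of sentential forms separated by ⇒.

P⇒rPr⇒rbPbr⇒rbrPrbr⇒rbrrPrrbr⇒rbrrbPbrrbr⇒rbrrbbPbbrrbr⇒rbrrbbbPbbbrrbr⇒rbrrbbbrPrbbbrrbr⇒rbrrbbbrrbbbrrbr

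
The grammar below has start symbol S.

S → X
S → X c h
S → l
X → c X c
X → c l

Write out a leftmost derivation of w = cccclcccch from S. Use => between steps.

S=>Xch=>cXcch=>ccXccch=>cccXcccch=>cccclcccch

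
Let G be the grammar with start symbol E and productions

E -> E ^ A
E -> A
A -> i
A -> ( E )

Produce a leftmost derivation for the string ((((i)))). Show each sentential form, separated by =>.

E => A => (E) => (A) => ((E)) => ((A)) => (((E))) => (((A))) => ((((E)))) => ((((A)))) => ((((i))))

E => A   [E -> A]
A => (E)   [A -> ( E )]
(E) => (A)   [E -> A]
(A) => ((E))   [A -> ( E )]
((E)) => ((A))   [E -> A]
((A)) => (((E)))   [A -> ( E )]
(((E))) => (((A)))   [E -> A]
(((A))) => ((((E))))   [A -> ( E )]
((((E)))) => ((((A))))   [E -> A]
((((A)))) => ((((i))))   [A -> i]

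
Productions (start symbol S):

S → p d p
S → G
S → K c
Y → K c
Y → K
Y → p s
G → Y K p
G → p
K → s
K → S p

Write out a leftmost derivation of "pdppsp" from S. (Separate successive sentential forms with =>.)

S => G => YKp => KKp => SpKp => pdppKp => pdppsp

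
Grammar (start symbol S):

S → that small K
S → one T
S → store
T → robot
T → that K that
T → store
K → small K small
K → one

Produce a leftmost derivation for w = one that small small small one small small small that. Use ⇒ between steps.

S ⇒ one T ⇒ one that K that ⇒ one that small K small that ⇒ one that small small K small small that ⇒ one that small small small K small small small that ⇒ one that small small small one small small small that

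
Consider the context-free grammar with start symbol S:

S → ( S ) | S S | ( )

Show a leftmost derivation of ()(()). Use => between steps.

S => SS   [S → S S]
SS => ()S   [S → ( )]
()S => ()(S)   [S → ( S )]
()(S) => ()(())   [S → ( )]

S => SS => ()S => ()(S) => ()(())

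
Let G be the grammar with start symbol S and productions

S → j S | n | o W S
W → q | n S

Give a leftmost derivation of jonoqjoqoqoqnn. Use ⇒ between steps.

S ⇒ jS ⇒ joWS ⇒ jonSS ⇒ jonoWSS ⇒ jonoqSS ⇒ jonoqjSS ⇒ jonoqjoWSS ⇒ jonoqjoqSS ⇒ jonoqjoqoWSS ⇒ jonoqjoqoqSS ⇒ jonoqjoqoqoWSS ⇒ jonoqjoqoqoqSS ⇒ jonoqjoqoqoqnS ⇒ jonoqjoqoqoqnn

S ⇒ jS   [S → j S]
jS ⇒ joWS   [S → o W S]
joWS ⇒ jonSS   [W → n S]
jonSS ⇒ jonoWSS   [S → o W S]
jonoWSS ⇒ jonoqSS   [W → q]
jonoqSS ⇒ jonoqjSS   [S → j S]
jonoqjSS ⇒ jonoqjoWSS   [S → o W S]
jonoqjoWSS ⇒ jonoqjoqSS   [W → q]
jonoqjoqSS ⇒ jonoqjoqoWSS   [S → o W S]
jonoqjoqoWSS ⇒ jonoqjoqoqSS   [W → q]
jonoqjoqoqSS ⇒ jonoqjoqoqoWSS   [S → o W S]
jonoqjoqoqoWSS ⇒ jonoqjoqoqoqSS   [W → q]
jonoqjoqoqoqSS ⇒ jonoqjoqoqoqnS   [S → n]
jonoqjoqoqoqnS ⇒ jonoqjoqoqoqnn   [S → n]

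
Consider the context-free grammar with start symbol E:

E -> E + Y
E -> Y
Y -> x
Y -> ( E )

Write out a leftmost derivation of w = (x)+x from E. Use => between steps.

E=>E+Y=>Y+Y=>(E)+Y=>(Y)+Y=>(x)+Y=>(x)+x

E => E+Y   [E -> E + Y]
E+Y => Y+Y   [E -> Y]
Y+Y => (E)+Y   [Y -> ( E )]
(E)+Y => (Y)+Y   [E -> Y]
(Y)+Y => (x)+Y   [Y -> x]
(x)+Y => (x)+x   [Y -> x]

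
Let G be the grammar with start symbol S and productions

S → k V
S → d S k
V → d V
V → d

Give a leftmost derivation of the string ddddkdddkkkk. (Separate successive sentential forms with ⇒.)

S ⇒ dSk ⇒ ddSkk ⇒ dddSkkk ⇒ ddddSkkkk ⇒ ddddkVkkkk ⇒ ddddkdVkkkk ⇒ ddddkddVkkkk ⇒ ddddkdddkkkk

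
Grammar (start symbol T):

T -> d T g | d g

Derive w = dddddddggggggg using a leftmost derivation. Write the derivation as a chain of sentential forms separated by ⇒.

T⇒dTg⇒ddTgg⇒dddTggg⇒ddddTgggg⇒dddddTggggg⇒ddddddTgggggg⇒dddddddggggggg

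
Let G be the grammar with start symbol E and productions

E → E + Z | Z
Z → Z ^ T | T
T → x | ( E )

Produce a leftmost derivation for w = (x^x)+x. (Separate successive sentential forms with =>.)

E => E+Z   [E → E + Z]
E+Z => Z+Z   [E → Z]
Z+Z => T+Z   [Z → T]
T+Z => (E)+Z   [T → ( E )]
(E)+Z => (Z)+Z   [E → Z]
(Z)+Z => (Z^T)+Z   [Z → Z ^ T]
(Z^T)+Z => (T^T)+Z   [Z → T]
(T^T)+Z => (x^T)+Z   [T → x]
(x^T)+Z => (x^x)+Z   [T → x]
(x^x)+Z => (x^x)+T   [Z → T]
(x^x)+T => (x^x)+x   [T → x]

E => E+Z => Z+Z => T+Z => (E)+Z => (Z)+Z => (Z^T)+Z => (T^T)+Z => (x^T)+Z => (x^x)+Z => (x^x)+T => (x^x)+x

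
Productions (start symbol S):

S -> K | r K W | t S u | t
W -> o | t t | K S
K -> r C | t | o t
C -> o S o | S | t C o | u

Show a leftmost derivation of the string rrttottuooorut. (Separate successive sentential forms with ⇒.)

S ⇒ rKW ⇒ rrCW ⇒ rrtCoW ⇒ rrttCooW ⇒ rrttoSoooW ⇒ rrttotSuoooW ⇒ rrttottuoooW ⇒ rrttottuoooKS ⇒ rrttottuooorCS ⇒ rrttottuoooruS ⇒ rrttottuoooruK ⇒ rrttottuooorut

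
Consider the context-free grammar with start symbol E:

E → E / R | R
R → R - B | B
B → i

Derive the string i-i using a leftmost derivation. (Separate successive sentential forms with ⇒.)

E ⇒ R   [E → R]
R ⇒ R-B   [R → R - B]
R-B ⇒ B-B   [R → B]
B-B ⇒ i-B   [B → i]
i-B ⇒ i-i   [B → i]

E⇒R⇒R-B⇒B-B⇒i-B⇒i-i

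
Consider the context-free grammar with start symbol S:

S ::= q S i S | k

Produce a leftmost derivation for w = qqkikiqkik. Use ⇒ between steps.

S⇒qSiS⇒qqSiSiS⇒qqkiSiS⇒qqkikiS⇒qqkikiqSiS⇒qqkikiqkiS⇒qqkikiqkik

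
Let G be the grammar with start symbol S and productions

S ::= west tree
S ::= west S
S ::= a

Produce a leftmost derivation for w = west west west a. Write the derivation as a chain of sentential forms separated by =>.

S => west S   [S ::= west S]
west S => west west S   [S ::= west S]
west west S => west west west S   [S ::= west S]
west west west S => west west west a   [S ::= a]

S => west S => west west S => west west west S => west west west a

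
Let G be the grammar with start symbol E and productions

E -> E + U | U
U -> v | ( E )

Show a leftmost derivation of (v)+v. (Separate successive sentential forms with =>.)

E=>E+U=>U+U=>(E)+U=>(U)+U=>(v)+U=>(v)+v

E => E+U   [E -> E + U]
E+U => U+U   [E -> U]
U+U => (E)+U   [U -> ( E )]
(E)+U => (U)+U   [E -> U]
(U)+U => (v)+U   [U -> v]
(v)+U => (v)+v   [U -> v]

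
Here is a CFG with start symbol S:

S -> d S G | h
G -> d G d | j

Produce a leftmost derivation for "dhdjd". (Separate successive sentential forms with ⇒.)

S ⇒ dSG ⇒ dhG ⇒ dhdGd ⇒ dhdjd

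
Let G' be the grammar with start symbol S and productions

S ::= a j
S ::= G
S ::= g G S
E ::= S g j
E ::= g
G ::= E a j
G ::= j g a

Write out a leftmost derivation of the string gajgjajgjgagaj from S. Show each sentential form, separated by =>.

S => gGS   [S ::= g G S]
gGS => gEajS   [G ::= E a j]
gEajS => gSgjajS   [E ::= S g j]
gSgjajS => gajgjajS   [S ::= a j]
gajgjajS => gajgjajgGS   [S ::= g G S]
gajgjajgGS => gajgjajgjgaS   [G ::= j g a]
gajgjajgjgaS => gajgjajgjgaG   [S ::= G]
gajgjajgjgaG => gajgjajgjgaEaj   [G ::= E a j]
gajgjajgjgaEaj => gajgjajgjgagaj   [E ::= g]

S => gGS => gEajS => gSgjajS => gajgjajS => gajgjajgGS => gajgjajgjgaS => gajgjajgjgaG => gajgjajgjgaEaj => gajgjajgjgagaj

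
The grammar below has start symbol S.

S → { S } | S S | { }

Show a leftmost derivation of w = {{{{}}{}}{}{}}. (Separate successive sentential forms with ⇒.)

S⇒{S}⇒{SS}⇒{SSS}⇒{{S}SS}⇒{{SS}SS}⇒{{{S}S}SS}⇒{{{{}}S}SS}⇒{{{{}}{}}SS}⇒{{{{}}{}}{}S}⇒{{{{}}{}}{}{}}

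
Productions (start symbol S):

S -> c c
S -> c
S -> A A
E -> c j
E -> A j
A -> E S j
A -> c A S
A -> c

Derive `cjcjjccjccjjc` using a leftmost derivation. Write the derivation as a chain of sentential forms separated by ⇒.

S⇒AA⇒ESjA⇒AjSjA⇒ESjjSjA⇒cjSjjSjA⇒cjcjjSjA⇒cjcjjAAjA⇒cjcjjcAjA⇒cjcjjcESjjA⇒cjcjjccjSjjA⇒cjcjjccjccjjA⇒cjcjjccjccjjc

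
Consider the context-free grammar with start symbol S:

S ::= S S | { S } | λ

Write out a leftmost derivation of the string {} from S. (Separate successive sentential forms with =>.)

S => SS   [S ::= S S]
SS => SSS   [S ::= S S]
SSS => {S}SS   [S ::= { S }]
{S}SS => {}SS   [S ::= λ]
{}SS => {}S   [S ::= λ]
{}S => {}   [S ::= λ]

S => SS => SSS => {S}SS => {}SS => {}S => {}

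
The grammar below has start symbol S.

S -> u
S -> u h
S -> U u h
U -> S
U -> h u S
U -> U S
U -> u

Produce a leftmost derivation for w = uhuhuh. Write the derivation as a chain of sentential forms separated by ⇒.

S ⇒ Uuh   [S -> U u h]
Uuh ⇒ USuh   [U -> U S]
USuh ⇒ SSuh   [U -> S]
SSuh ⇒ uhSuh   [S -> u h]
uhSuh ⇒ uhuhuh   [S -> u h]

S ⇒ Uuh ⇒ USuh ⇒ SSuh ⇒ uhSuh ⇒ uhuhuh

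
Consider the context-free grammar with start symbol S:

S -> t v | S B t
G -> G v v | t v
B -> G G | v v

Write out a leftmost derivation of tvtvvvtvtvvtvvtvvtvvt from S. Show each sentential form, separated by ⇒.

S ⇒ SBt   [S -> S B t]
SBt ⇒ SBtBt   [S -> S B t]
SBtBt ⇒ SBtBtBt   [S -> S B t]
SBtBtBt ⇒ SBtBtBtBt   [S -> S B t]
SBtBtBtBt ⇒ SBtBtBtBtBt   [S -> S B t]
SBtBtBtBtBt ⇒ tvBtBtBtBtBt   [S -> t v]
tvBtBtBtBtBt ⇒ tvGGtBtBtBtBt   [B -> G G]
tvGGtBtBtBtBt ⇒ tvGvvGtBtBtBtBt   [G -> G v v]
tvGvvGtBtBtBtBt ⇒ tvtvvvGtBtBtBtBt   [G -> t v]
tvtvvvGtBtBtBtBt ⇒ tvtvvvtvtBtBtBtBt   [G -> t v]
tvtvvvtvtBtBtBtBt ⇒ tvtvvvtvtvvtBtBtBt   [B -> v v]
tvtvvvtvtvvtBtBtBt ⇒ tvtvvvtvtvvtvvtBtBt   [B -> v v]
tvtvvvtvtvvtvvtBtBt ⇒ tvtvvvtvtvvtvvtvvtBt   [B -> v v]
tvtvvvtvtvvtvvtvvtBt ⇒ tvtvvvtvtvvtvvtvvtvvt   [B -> v v]

S ⇒ SBt ⇒ SBtBt ⇒ SBtBtBt ⇒ SBtBtBtBt ⇒ SBtBtBtBtBt ⇒ tvBtBtBtBtBt ⇒ tvGGtBtBtBtBt ⇒ tvGvvGtBtBtBtBt ⇒ tvtvvvGtBtBtBtBt ⇒ tvtvvvtvtBtBtBtBt ⇒ tvtvvvtvtvvtBtBtBt ⇒ tvtvvvtvtvvtvvtBtBt ⇒ tvtvvvtvtvvtvvtvvtBt ⇒ tvtvvvtvtvvtvvtvvtvvt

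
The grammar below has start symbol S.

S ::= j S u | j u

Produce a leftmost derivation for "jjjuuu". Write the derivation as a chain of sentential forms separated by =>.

S => jSu => jjSuu => jjjuuu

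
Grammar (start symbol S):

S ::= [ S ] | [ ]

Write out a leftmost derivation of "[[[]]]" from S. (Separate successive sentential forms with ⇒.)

S ⇒ [S]   [S ::= [ S ]]
[S] ⇒ [[S]]   [S ::= [ S ]]
[[S]] ⇒ [[[]]]   [S ::= [ ]]

S ⇒ [S] ⇒ [[S]] ⇒ [[[]]]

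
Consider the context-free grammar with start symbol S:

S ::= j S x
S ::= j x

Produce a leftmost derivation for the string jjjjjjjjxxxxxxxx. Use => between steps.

S => jSx => jjSxx => jjjSxxx => jjjjSxxxx => jjjjjSxxxxx => jjjjjjSxxxxxx => jjjjjjjSxxxxxxx => jjjjjjjjxxxxxxxx

S => jSx   [S ::= j S x]
jSx => jjSxx   [S ::= j S x]
jjSxx => jjjSxxx   [S ::= j S x]
jjjSxxx => jjjjSxxxx   [S ::= j S x]
jjjjSxxxx => jjjjjSxxxxx   [S ::= j S x]
jjjjjSxxxxx => jjjjjjSxxxxxx   [S ::= j S x]
jjjjjjSxxxxxx => jjjjjjjSxxxxxxx   [S ::= j S x]
jjjjjjjSxxxxxxx => jjjjjjjjxxxxxxxx   [S ::= j x]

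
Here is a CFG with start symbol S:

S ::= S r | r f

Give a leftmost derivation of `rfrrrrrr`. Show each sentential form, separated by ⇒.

S ⇒ Sr   [S ::= S r]
Sr ⇒ Srr   [S ::= S r]
Srr ⇒ Srrr   [S ::= S r]
Srrr ⇒ Srrrr   [S ::= S r]
Srrrr ⇒ Srrrrr   [S ::= S r]
Srrrrr ⇒ Srrrrrr   [S ::= S r]
Srrrrrr ⇒ rfrrrrrr   [S ::= r f]

S⇒Sr⇒Srr⇒Srrr⇒Srrrr⇒Srrrrr⇒Srrrrrr⇒rfrrrrrr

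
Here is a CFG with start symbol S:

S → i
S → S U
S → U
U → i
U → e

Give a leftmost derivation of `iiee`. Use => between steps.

S => SU   [S → S U]
SU => SUU   [S → S U]
SUU => SUUU   [S → S U]
SUUU => UUUU   [S → U]
UUUU => iUUU   [U → i]
iUUU => iiUU   [U → i]
iiUU => iieU   [U → e]
iieU => iiee   [U → e]

S=>SU=>SUU=>SUUU=>UUUU=>iUUU=>iiUU=>iieU=>iiee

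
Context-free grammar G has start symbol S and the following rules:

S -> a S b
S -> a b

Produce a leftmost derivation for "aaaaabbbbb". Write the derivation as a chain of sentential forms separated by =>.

S => aSb   [S -> a S b]
aSb => aaSbb   [S -> a S b]
aaSbb => aaaSbbb   [S -> a S b]
aaaSbbb => aaaaSbbbb   [S -> a S b]
aaaaSbbbb => aaaaabbbbb   [S -> a b]

S => aSb => aaSbb => aaaSbbb => aaaaSbbbb => aaaaabbbbb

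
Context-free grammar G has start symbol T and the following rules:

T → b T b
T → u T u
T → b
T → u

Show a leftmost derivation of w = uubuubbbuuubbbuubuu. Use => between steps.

T => uTu   [T → u T u]
uTu => uuTuu   [T → u T u]
uuTuu => uubTbuu   [T → b T b]
uubTbuu => uubuTubuu   [T → u T u]
uubuTubuu => uubuuTuubuu   [T → u T u]
uubuuTuubuu => uubuubTbuubuu   [T → b T b]
uubuubTbuubuu => uubuubbTbbuubuu   [T → b T b]
uubuubbTbbuubuu => uubuubbbTbbbuubuu   [T → b T b]
uubuubbbTbbbuubuu => uubuubbbuTubbbuubuu   [T → u T u]
uubuubbbuTubbbuubuu => uubuubbbuuubbbuubuu   [T → u]

T=>uTu=>uuTuu=>uubTbuu=>uubuTubuu=>uubuuTuubuu=>uubuubTbuubuu=>uubuubbTbbuubuu=>uubuubbbTbbbuubuu=>uubuubbbuTubbbuubuu=>uubuubbbuuubbbuubuu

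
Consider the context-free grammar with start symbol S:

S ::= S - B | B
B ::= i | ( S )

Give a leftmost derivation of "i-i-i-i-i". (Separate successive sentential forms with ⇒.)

S ⇒ S-B   [S ::= S - B]
S-B ⇒ S-B-B   [S ::= S - B]
S-B-B ⇒ S-B-B-B   [S ::= S - B]
S-B-B-B ⇒ S-B-B-B-B   [S ::= S - B]
S-B-B-B-B ⇒ B-B-B-B-B   [S ::= B]
B-B-B-B-B ⇒ i-B-B-B-B   [B ::= i]
i-B-B-B-B ⇒ i-i-B-B-B   [B ::= i]
i-i-B-B-B ⇒ i-i-i-B-B   [B ::= i]
i-i-i-B-B ⇒ i-i-i-i-B   [B ::= i]
i-i-i-i-B ⇒ i-i-i-i-i   [B ::= i]

S ⇒ S-B ⇒ S-B-B ⇒ S-B-B-B ⇒ S-B-B-B-B ⇒ B-B-B-B-B ⇒ i-B-B-B-B ⇒ i-i-B-B-B ⇒ i-i-i-B-B ⇒ i-i-i-i-B ⇒ i-i-i-i-i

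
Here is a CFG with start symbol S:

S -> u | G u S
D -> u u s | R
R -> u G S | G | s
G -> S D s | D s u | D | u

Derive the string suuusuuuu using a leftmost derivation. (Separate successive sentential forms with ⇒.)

S ⇒ GuS ⇒ DuS ⇒ RuS ⇒ suS ⇒ suGuS ⇒ suDuS ⇒ suuusuS ⇒ suuusuGuS ⇒ suuusuuuS ⇒ suuusuuuu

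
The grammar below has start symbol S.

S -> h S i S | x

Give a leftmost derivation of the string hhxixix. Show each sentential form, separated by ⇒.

S ⇒ hSiS ⇒ hhSiSiS ⇒ hhxiSiS ⇒ hhxixiS ⇒ hhxixix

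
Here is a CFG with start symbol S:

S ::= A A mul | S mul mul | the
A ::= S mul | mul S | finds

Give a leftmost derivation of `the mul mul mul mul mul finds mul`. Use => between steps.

S => A A mul   [S ::= A A mul]
A A mul => S mul A mul   [A ::= S mul]
S mul A mul => S mul mul mul A mul   [S ::= S mul mul]
S mul mul mul A mul => S mul mul mul mul mul A mul   [S ::= S mul mul]
S mul mul mul mul mul A mul => the mul mul mul mul mul A mul   [S ::= the]
the mul mul mul mul mul A mul => the mul mul mul mul mul finds mul   [A ::= finds]

S => A A mul => S mul A mul => S mul mul mul A mul => S mul mul mul mul mul A mul => the mul mul mul mul mul A mul => the mul mul mul mul mul finds mul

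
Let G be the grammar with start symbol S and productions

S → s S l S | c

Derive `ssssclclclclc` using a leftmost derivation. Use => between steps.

S => sSlS => ssSlSlS => sssSlSlSlS => ssssSlSlSlSlS => ssssclSlSlSlS => ssssclclSlSlS => ssssclclclSlS => ssssclclclclS => ssssclclclclc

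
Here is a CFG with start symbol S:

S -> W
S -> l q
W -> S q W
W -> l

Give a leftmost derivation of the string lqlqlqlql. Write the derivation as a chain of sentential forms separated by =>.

S => W => SqW => WqW => SqWqW => WqWqW => SqWqWqW => WqWqWqW => SqWqWqWqW => WqWqWqWqW => lqWqWqWqW => lqlqWqWqW => lqlqlqWqW => lqlqlqlqW => lqlqlqlql

S => W   [S -> W]
W => SqW   [W -> S q W]
SqW => WqW   [S -> W]
WqW => SqWqW   [W -> S q W]
SqWqW => WqWqW   [S -> W]
WqWqW => SqWqWqW   [W -> S q W]
SqWqWqW => WqWqWqW   [S -> W]
WqWqWqW => SqWqWqWqW   [W -> S q W]
SqWqWqWqW => WqWqWqWqW   [S -> W]
WqWqWqWqW => lqWqWqWqW   [W -> l]
lqWqWqWqW => lqlqWqWqW   [W -> l]
lqlqWqWqW => lqlqlqWqW   [W -> l]
lqlqlqWqW => lqlqlqlqW   [W -> l]
lqlqlqlqW => lqlqlqlql   [W -> l]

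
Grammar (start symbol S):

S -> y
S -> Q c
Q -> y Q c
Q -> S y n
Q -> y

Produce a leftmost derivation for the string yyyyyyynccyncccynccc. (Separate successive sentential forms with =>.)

S => Qc   [S -> Q c]
Qc => yQcc   [Q -> y Q c]
yQcc => yyQccc   [Q -> y Q c]
yyQccc => yySynccc   [Q -> S y n]
yySynccc => yyQcynccc   [S -> Q c]
yyQcynccc => yyyQccynccc   [Q -> y Q c]
yyyQccynccc => yyyyQcccynccc   [Q -> y Q c]
yyyyQcccynccc => yyyySyncccynccc   [Q -> S y n]
yyyySyncccynccc => yyyyQcyncccynccc   [S -> Q c]
yyyyQcyncccynccc => yyyyyQccyncccynccc   [Q -> y Q c]
yyyyyQccyncccynccc => yyyyySynccyncccynccc   [Q -> S y n]
yyyyySynccyncccynccc => yyyyyyynccyncccynccc   [S -> y]

S => Qc => yQcc => yyQccc => yySynccc => yyQcynccc => yyyQccynccc => yyyyQcccynccc => yyyySyncccynccc => yyyyQcyncccynccc => yyyyyQccyncccynccc => yyyyySynccyncccynccc => yyyyyyynccyncccynccc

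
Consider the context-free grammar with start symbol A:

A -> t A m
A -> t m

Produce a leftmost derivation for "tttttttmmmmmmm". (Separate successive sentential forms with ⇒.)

A ⇒ tAm   [A -> t A m]
tAm ⇒ ttAmm   [A -> t A m]
ttAmm ⇒ tttAmmm   [A -> t A m]
tttAmmm ⇒ ttttAmmmm   [A -> t A m]
ttttAmmmm ⇒ tttttAmmmmm   [A -> t A m]
tttttAmmmmm ⇒ ttttttAmmmmmm   [A -> t A m]
ttttttAmmmmmm ⇒ tttttttmmmmmmm   [A -> t m]

A ⇒ tAm ⇒ ttAmm ⇒ tttAmmm ⇒ ttttAmmmm ⇒ tttttAmmmmm ⇒ ttttttAmmmmmm ⇒ tttttttmmmmmmm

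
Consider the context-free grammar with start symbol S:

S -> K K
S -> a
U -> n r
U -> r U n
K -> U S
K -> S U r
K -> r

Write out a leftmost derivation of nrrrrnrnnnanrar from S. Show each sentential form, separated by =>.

S => KK   [S -> K K]
KK => USK   [K -> U S]
USK => nrSK   [U -> n r]
nrSK => nrKKK   [S -> K K]
nrKKK => nrUSKK   [K -> U S]
nrUSKK => nrrUnSKK   [U -> r U n]
nrrUnSKK => nrrrUnnSKK   [U -> r U n]
nrrrUnnSKK => nrrrrUnnnSKK   [U -> r U n]
nrrrrUnnnSKK => nrrrrnrnnnSKK   [U -> n r]
nrrrrnrnnnSKK => nrrrrnrnnnaKK   [S -> a]
nrrrrnrnnnaKK => nrrrrnrnnnaUSK   [K -> U S]
nrrrrnrnnnaUSK => nrrrrnrnnnanrSK   [U -> n r]
nrrrrnrnnnanrSK => nrrrrnrnnnanraK   [S -> a]
nrrrrnrnnnanraK => nrrrrnrnnnanrar   [K -> r]

S => KK => USK => nrSK => nrKKK => nrUSKK => nrrUnSKK => nrrrUnnSKK => nrrrrUnnnSKK => nrrrrnrnnnSKK => nrrrrnrnnnaKK => nrrrrnrnnnaUSK => nrrrrnrnnnanrSK => nrrrrnrnnnanraK => nrrrrnrnnnanrar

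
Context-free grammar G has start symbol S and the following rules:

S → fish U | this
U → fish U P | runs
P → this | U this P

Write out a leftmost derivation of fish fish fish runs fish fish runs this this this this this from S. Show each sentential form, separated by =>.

S => fish U => fish fish U P => fish fish fish U P P => fish fish fish runs P P => fish fish fish runs U this P P => fish fish fish runs fish U P this P P => fish fish fish runs fish fish U P P this P P => fish fish fish runs fish fish runs P P this P P => fish fish fish runs fish fish runs this P this P P => fish fish fish runs fish fish runs this this this P P => fish fish fish runs fish fish runs this this this this P => fish fish fish runs fish fish runs this this this this this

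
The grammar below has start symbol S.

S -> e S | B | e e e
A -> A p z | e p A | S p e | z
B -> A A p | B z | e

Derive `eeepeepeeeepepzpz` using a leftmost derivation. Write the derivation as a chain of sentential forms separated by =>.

S => B => Bz => AApz => SpeApz => eeepeApz => eeepeepApz => eeepeepApzpz => eeepeepSpepzpz => eeepeepeSpepzpz => eeepeepeeeepepzpz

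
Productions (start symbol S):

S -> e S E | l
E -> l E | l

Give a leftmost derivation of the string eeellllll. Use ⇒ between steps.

S⇒eSE⇒eeSEE⇒eeeSEEE⇒eeelEEE⇒eeellEEE⇒eeelllEE⇒eeellllEE⇒eeelllllE⇒eeellllll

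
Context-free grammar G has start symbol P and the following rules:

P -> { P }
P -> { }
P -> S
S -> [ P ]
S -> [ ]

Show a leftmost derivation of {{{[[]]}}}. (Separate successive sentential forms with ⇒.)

P ⇒ {P} ⇒ {{P}} ⇒ {{{P}}} ⇒ {{{S}}} ⇒ {{{[P]}}} ⇒ {{{[S]}}} ⇒ {{{[[]]}}}

P ⇒ {P}   [P -> { P }]
{P} ⇒ {{P}}   [P -> { P }]
{{P}} ⇒ {{{P}}}   [P -> { P }]
{{{P}}} ⇒ {{{S}}}   [P -> S]
{{{S}}} ⇒ {{{[P]}}}   [S -> [ P ]]
{{{[P]}}} ⇒ {{{[S]}}}   [P -> S]
{{{[S]}}} ⇒ {{{[[]]}}}   [S -> [ ]]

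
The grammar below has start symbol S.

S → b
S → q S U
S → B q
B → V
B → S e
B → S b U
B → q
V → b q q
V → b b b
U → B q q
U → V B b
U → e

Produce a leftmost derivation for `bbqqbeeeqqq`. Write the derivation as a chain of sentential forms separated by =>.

S => Bq   [S → B q]
Bq => SbUq   [B → S b U]
SbUq => bbUq   [S → b]
bbUq => bbBqqq   [U → B q q]
bbBqqq => bbSeqqq   [B → S e]
bbSeqqq => bbqSUeqqq   [S → q S U]
bbqSUeqqq => bbqqSUUeqqq   [S → q S U]
bbqqSUUeqqq => bbqqbUUeqqq   [S → b]
bbqqbUUeqqq => bbqqbeUeqqq   [U → e]
bbqqbeUeqqq => bbqqbeeeqqq   [U → e]

S => Bq => SbUq => bbUq => bbBqqq => bbSeqqq => bbqSUeqqq => bbqqSUUeqqq => bbqqbUUeqqq => bbqqbeUeqqq => bbqqbeeeqqq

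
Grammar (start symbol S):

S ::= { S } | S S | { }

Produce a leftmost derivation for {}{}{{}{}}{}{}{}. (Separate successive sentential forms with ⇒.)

S ⇒ SS ⇒ SSS ⇒ SSSS ⇒ {}SSS ⇒ {}{}SS ⇒ {}{}SSS ⇒ {}{}SSSS ⇒ {}{}{S}SSS ⇒ {}{}{SS}SSS ⇒ {}{}{{}S}SSS ⇒ {}{}{{}{}}SSS ⇒ {}{}{{}{}}{}SS ⇒ {}{}{{}{}}{}{}S ⇒ {}{}{{}{}}{}{}{}

S ⇒ SS   [S ::= S S]
SS ⇒ SSS   [S ::= S S]
SSS ⇒ SSSS   [S ::= S S]
SSSS ⇒ {}SSS   [S ::= { }]
{}SSS ⇒ {}{}SS   [S ::= { }]
{}{}SS ⇒ {}{}SSS   [S ::= S S]
{}{}SSS ⇒ {}{}SSSS   [S ::= S S]
{}{}SSSS ⇒ {}{}{S}SSS   [S ::= { S }]
{}{}{S}SSS ⇒ {}{}{SS}SSS   [S ::= S S]
{}{}{SS}SSS ⇒ {}{}{{}S}SSS   [S ::= { }]
{}{}{{}S}SSS ⇒ {}{}{{}{}}SSS   [S ::= { }]
{}{}{{}{}}SSS ⇒ {}{}{{}{}}{}SS   [S ::= { }]
{}{}{{}{}}{}SS ⇒ {}{}{{}{}}{}{}S   [S ::= { }]
{}{}{{}{}}{}{}S ⇒ {}{}{{}{}}{}{}{}   [S ::= { }]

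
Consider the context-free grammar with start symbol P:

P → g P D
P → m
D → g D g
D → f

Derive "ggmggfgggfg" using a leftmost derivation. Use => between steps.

P => gPD => ggPDD => ggmDD => ggmgDgD => ggmggDggD => ggmggfggD => ggmggfgggDg => ggmggfgggfg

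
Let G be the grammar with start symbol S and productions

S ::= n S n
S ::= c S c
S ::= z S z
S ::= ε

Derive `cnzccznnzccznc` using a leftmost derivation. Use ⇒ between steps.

S⇒cSc⇒cnSnc⇒cnzSznc⇒cnzcScznc⇒cnzccSccznc⇒cnzcczSzccznc⇒cnzccznSnzccznc⇒cnzccznnzccznc

S ⇒ cSc   [S ::= c S c]
cSc ⇒ cnSnc   [S ::= n S n]
cnSnc ⇒ cnzSznc   [S ::= z S z]
cnzSznc ⇒ cnzcScznc   [S ::= c S c]
cnzcScznc ⇒ cnzccSccznc   [S ::= c S c]
cnzccSccznc ⇒ cnzcczSzccznc   [S ::= z S z]
cnzcczSzccznc ⇒ cnzccznSnzccznc   [S ::= n S n]
cnzccznSnzccznc ⇒ cnzccznnzccznc   [S ::= ε]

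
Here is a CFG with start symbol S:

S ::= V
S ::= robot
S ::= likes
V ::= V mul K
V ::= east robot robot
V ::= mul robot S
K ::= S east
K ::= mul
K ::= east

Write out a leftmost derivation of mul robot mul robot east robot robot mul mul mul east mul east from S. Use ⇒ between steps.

S ⇒ V ⇒ V mul K ⇒ mul robot S mul K ⇒ mul robot V mul K ⇒ mul robot V mul K mul K ⇒ mul robot V mul K mul K mul K ⇒ mul robot mul robot S mul K mul K mul K ⇒ mul robot mul robot V mul K mul K mul K ⇒ mul robot mul robot east robot robot mul K mul K mul K ⇒ mul robot mul robot east robot robot mul mul mul K mul K ⇒ mul robot mul robot east robot robot mul mul mul east mul K ⇒ mul robot mul robot east robot robot mul mul mul east mul east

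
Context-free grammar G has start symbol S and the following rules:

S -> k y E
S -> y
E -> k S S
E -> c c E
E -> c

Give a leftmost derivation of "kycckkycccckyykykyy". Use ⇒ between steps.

S ⇒ kyE ⇒ kyccE ⇒ kycckSS ⇒ kycckkyES ⇒ kycckkyccES ⇒ kycckkyccccES ⇒ kycckkycccckSSS ⇒ kycckkycccckySS ⇒ kycckkycccckyyS ⇒ kycckkycccckyykyE ⇒ kycckkycccckyykykSS ⇒ kycckkycccckyykykyS ⇒ kycckkycccckyykykyy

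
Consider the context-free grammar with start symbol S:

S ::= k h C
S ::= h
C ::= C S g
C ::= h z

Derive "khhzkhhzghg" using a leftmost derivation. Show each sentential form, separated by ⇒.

S ⇒ khC ⇒ khCSg ⇒ khCSgSg ⇒ khhzSgSg ⇒ khhzkhCgSg ⇒ khhzkhhzgSg ⇒ khhzkhhzghg

S ⇒ khC   [S ::= k h C]
khC ⇒ khCSg   [C ::= C S g]
khCSg ⇒ khCSgSg   [C ::= C S g]
khCSgSg ⇒ khhzSgSg   [C ::= h z]
khhzSgSg ⇒ khhzkhCgSg   [S ::= k h C]
khhzkhCgSg ⇒ khhzkhhzgSg   [C ::= h z]
khhzkhhzgSg ⇒ khhzkhhzghg   [S ::= h]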